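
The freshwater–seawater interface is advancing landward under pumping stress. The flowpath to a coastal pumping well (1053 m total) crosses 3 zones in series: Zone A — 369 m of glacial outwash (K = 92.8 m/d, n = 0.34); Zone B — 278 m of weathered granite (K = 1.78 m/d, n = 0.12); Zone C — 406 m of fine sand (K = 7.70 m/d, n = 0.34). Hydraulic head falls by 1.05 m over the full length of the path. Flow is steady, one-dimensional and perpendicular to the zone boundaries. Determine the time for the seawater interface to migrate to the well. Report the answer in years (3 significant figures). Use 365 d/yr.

Continuity: the same q passes through each zone, so ΔH = q·Σ(L_j/K_j) — the zones act as resistances in series.
Σ(L/K) = 369/92.8 + 278/1.78 + 406/7.70 = 3.976 + 156.2 + 52.73 = 212.9 d
q = ΔH / Σ(L/K) = 1.05 / 212.9 = 0.004932 m/d (same in every zone)
Zone A: v = q/n = 0.004932/0.34 = 0.01451 m/d → t_A = 369/0.01451 = 25440 d
Zone B: v = q/n = 0.004932/0.12 = 0.04110 m/d → t_B = 278/0.04110 = 6764 d
Zone C: v = q/n = 0.004932/0.34 = 0.01451 m/d → t_C = 406/0.01451 = 27990 d
Total t = 25440 + 6764 + 27990 = 60190 d
   = 60190 / 365 = 165 yr

165 years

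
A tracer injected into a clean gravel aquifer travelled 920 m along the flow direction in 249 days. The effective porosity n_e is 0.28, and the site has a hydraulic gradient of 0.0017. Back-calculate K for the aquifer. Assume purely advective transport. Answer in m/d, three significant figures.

609 m/d

v = L / t = 920 / 249 = 3.695 m/d
K = v · n / i = 3.695 × 0.28 / 0.0017 = 609 m/d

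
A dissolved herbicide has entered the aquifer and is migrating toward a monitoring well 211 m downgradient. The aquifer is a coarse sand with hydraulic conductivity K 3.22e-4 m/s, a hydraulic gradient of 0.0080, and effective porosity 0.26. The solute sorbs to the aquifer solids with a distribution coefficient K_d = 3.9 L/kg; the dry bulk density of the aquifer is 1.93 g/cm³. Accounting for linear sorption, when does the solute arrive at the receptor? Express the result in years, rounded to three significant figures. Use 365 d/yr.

20.2 years

K = 3.22e-4 m/s × 86400 s/d = 27.82 m/d
Darcy flux q = K·i = 27.82 × 0.0080 = 0.2226 m/d
v_s = q/n_e = 0.2226/0.26 = 0.8560 m/d
Retardation R = 1 + ρ_b·K_d/n = 1 + 1.93×3.9/0.26 = 29.95
Contaminant velocity v_c = v/R = 0.8560/29.95 = 0.02858 m/d
t = L/v_c = 211/0.02858 = 7382 d
   = 7382/365 = 20.2 yr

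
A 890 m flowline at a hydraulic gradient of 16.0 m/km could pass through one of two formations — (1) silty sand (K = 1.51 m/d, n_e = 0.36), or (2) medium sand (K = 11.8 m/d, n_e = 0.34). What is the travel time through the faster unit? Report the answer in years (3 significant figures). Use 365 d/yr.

4.39 years

Unit 1 (silty sand): v = 1.51×0.016/0.36 = 0.06711 m/d, t = 890/0.06711 = 13260 d
Unit 2 (medium sand): v = 11.8×0.016/0.34 = 0.5553 m/d, t = 890/0.5553 = 1603 d
Faster: 1603 d / 365 = 4.39 yr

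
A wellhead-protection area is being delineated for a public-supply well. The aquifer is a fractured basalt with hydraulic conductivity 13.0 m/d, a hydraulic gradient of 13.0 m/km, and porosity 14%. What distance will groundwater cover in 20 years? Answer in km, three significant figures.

Darcy flux q = K·i = 13.0 × 0.013 = 0.1690 m/d
v = Ki/n = 13.0·0.013/0.14 = 1.207 m/d
T = 20 yr × 365 = 7300 d
L = v × T = 1.207 × 7300 = 8812 m
   = 8.81 km

8.81 km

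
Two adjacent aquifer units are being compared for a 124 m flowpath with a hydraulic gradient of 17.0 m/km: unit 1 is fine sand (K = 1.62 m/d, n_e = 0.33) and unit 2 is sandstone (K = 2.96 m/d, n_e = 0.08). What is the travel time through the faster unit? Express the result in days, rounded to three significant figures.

Unit 1 (fine sand): v = 1.62×0.017/0.33 = 0.08345 m/d, t = 124/0.08345 = 1486 d
Unit 2 (sandstone): v = 2.96×0.017/0.08 = 0.6290 m/d, t = 124/0.6290 = 197.1 d
Faster unit: t = 197 d

197 days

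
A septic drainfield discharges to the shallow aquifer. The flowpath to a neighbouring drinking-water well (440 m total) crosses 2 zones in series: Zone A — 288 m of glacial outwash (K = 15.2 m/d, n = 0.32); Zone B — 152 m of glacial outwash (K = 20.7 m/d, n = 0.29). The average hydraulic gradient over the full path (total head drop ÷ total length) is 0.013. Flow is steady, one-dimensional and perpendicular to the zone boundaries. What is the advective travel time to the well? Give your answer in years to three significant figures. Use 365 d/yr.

Continuity: the same q passes through each zone, so ΔH = q·Σ(L_j/K_j) — the zones act as resistances in series.
Σ(L/K) = 288/15.2 + 152/20.7 = 18.95 + 7.343 = 26.29 d
K_eq = L_total / Σ(L/K) = 440 / 26.29 = 16.74 m/d
q = K_eq · i = 16.74 × 0.013 = 0.2176 m/d (same in every zone)
Zone A: v = q/n = 0.2176/0.32 = 0.6799 m/d → t_A = 288/0.6799 = 423.6 d
Zone B: v = q/n = 0.2176/0.29 = 0.7502 m/d → t_B = 152/0.7502 = 202.6 d
Total t = 423.6 + 202.6 = 626.2 d
   = 626.2 / 365 = 1.72 yr

1.72 years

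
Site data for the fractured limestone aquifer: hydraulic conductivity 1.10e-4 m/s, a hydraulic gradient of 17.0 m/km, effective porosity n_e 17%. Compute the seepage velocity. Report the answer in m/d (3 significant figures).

0.950 m/d

K = 1.10e-4 m/s × 86400 s/d = 9.504 m/d
q = Ki = 9.504 × 0.017 = 0.1616 m/d
v_s = q/n_e = 0.1616/0.17 = 0.9504 m/d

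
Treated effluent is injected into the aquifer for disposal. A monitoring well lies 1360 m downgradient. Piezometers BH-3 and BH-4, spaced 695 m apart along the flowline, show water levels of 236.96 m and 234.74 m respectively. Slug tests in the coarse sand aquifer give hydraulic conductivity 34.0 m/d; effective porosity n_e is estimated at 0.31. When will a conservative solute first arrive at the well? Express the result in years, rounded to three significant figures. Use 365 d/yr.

10.6 years

Hydraulic gradient i = (236.96 − 234.74) / 695 = 2.22 / 695 = 0.003194
Darcy flux q = K·i = 34.0 × 0.003194 = 0.1086 m/d
Average linear velocity = 0.1086 / 0.31 = 0.3503 m/d
t = L / v = 1360 / 0.3503 = 3882 d
   = 3882 / 365 = 10.6 yr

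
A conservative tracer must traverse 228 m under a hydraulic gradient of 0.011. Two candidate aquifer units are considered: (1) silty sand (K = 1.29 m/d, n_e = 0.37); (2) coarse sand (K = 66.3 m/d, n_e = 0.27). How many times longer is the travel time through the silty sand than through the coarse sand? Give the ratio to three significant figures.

70.4

Unit 1 (silty sand): v = 1.29×0.011/0.37 = 0.03835 m/d, t = 228/0.03835 = 5945 d
Unit 2 (coarse sand): v = 66.3×0.011/0.27 = 2.701 m/d, t = 228/2.701 = 84.41 d
t(silty sand) / t(coarse sand) = 5945/84.41 = 70.4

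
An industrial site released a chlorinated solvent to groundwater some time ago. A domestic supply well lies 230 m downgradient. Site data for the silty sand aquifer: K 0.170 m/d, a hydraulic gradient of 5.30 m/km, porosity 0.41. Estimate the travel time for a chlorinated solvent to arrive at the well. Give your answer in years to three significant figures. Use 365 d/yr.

q = Ki = 0.170 × 0.0053 = 9.010e-4 m/d
Average linear velocity = 9.010e-4 / 0.41 = 0.002198 m/d
t = L / v = 230 / 0.002198 = 104700 d
   = 104700 / 365 = 287 yr

287 years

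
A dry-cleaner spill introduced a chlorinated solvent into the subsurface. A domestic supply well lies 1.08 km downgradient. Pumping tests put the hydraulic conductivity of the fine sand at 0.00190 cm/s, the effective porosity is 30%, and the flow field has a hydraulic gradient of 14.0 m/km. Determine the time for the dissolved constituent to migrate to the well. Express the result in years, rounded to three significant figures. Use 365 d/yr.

K = 0.00190 cm/s × 864 = 1.642 m/d
q = Ki = 1.642 × 0.014 = 0.02298 m/d
Seepage velocity v = q / n = 0.02298 / 0.30 = 0.07661 m/d
L = 1.08 km = 1080 m
t = L / v = 1080 / 0.07661 = 14100 d
   = 14100 / 365 = 38.6 yr

38.6 years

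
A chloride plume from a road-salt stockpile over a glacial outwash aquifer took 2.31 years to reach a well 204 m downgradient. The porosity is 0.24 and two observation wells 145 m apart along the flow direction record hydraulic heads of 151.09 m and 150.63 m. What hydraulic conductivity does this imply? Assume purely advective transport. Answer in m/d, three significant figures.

18.3 m/d

Hydraulic gradient i = (151.09 − 150.63) / 145 = 0.46 / 145 = 0.003172
t = 2.31 years = 843.2 d
v = L / t = 204 / 843.2 = 0.2419 m/d
K = v · n / i = 0.2419 × 0.24 / 0.003172 = 18.3 m/d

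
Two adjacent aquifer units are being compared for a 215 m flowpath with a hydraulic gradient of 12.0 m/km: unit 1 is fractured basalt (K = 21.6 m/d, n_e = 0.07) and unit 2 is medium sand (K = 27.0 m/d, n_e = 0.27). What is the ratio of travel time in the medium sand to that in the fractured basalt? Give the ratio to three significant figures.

3.09

Unit 1 (fractured basalt): v = 21.6×0.012/0.07 = 3.703 m/d, t = 215/3.703 = 58.06 d
Unit 2 (medium sand): v = 27.0×0.012/0.27 = 1.200 m/d, t = 215/1.200 = 179.2 d
t(medium sand) / t(fractured basalt) = 179.2/58.06 = 3.09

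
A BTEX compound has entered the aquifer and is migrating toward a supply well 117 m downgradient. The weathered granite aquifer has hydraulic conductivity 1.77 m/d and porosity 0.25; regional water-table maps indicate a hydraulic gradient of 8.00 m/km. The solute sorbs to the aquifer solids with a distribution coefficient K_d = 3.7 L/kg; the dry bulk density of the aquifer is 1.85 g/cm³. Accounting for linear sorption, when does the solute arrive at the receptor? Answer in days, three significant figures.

58600 days

Specific discharge q = 1.77 × 0.0080 = 0.01416 m/d
v_s = q/n_e = 0.01416/0.25 = 0.05664 m/d
Retardation R = 1 + ρ_b·K_d/n = 1 + 1.85×3.7/0.25 = 28.38
Contaminant velocity v_c = v/R = 0.05664/28.38 = 0.001996 m/d
t = L/v_c = 117/0.001996 = 58620 d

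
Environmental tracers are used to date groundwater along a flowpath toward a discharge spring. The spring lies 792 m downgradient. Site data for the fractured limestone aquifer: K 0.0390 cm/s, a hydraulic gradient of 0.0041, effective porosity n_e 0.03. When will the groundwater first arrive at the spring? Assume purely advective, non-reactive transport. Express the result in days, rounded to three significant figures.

K = 0.0390 cm/s × 864 = 33.70 m/d
q = Ki = 33.70 × 0.0041 = 0.1382 m/d
v_s = q/n_e = 0.1382/0.03 = 4.605 m/d
t = L / v = 792 / 4.605 = 172.0 d

172 days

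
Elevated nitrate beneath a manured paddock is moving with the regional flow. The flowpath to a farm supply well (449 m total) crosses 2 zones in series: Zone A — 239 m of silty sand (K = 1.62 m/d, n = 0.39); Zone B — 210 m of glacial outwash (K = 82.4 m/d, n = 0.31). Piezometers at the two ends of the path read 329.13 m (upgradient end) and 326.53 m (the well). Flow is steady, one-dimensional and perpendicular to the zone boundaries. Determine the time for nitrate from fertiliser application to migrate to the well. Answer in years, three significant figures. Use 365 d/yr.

25.0 years

Total head drop ΔH = 329.13 − 326.53 = 2.60 m
Continuity: the same q passes through each zone, so ΔH = q·Σ(L_j/K_j) — the zones act as resistances in series.
Σ(L/K) = 239/1.62 + 210/82.4 = 147.5 + 2.549 = 150.1 d
q = ΔH / Σ(L/K) = 2.60 / 150.1 = 0.01732 m/d (same in every zone)
Zone A: v = q/n = 0.01732/0.39 = 0.04442 m/d → t_A = 239/0.04442 = 5380 d
Zone B: v = q/n = 0.01732/0.31 = 0.05588 m/d → t_B = 210/0.05588 = 3758 d
Total t = 5380 + 3758 = 9138 d
   = 9138 / 365 = 25.0 yr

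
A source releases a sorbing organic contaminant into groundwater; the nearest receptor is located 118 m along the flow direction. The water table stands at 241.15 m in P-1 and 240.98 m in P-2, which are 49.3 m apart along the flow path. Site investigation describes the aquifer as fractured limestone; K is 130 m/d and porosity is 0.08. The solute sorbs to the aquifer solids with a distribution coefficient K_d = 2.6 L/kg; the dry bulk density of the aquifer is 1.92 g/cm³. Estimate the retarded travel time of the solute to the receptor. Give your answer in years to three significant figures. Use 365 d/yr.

Hydraulic gradient i = (241.15 − 240.98) / 49.3 = 0.17 / 49.3 = 0.003448
q = Ki = 130 × 0.003448 = 0.4483 m/d
Seepage velocity v = q / n = 0.4483 / 0.08 = 5.603 m/d
Retardation R = 1 + ρ_b·K_d/n = 1 + 1.92×2.6/0.08 = 63.40
Contaminant velocity v_c = v/R = 5.603/63.40 = 0.08838 m/d
t = L/v_c = 118/0.08838 = 1335 d
   = 1335/365 = 3.66 yr

3.66 years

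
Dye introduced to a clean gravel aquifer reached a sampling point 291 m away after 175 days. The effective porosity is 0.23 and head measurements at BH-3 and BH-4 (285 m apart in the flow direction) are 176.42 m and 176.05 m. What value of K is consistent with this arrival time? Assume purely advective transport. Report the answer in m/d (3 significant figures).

295 m/d

Hydraulic gradient i = (176.42 − 176.05) / 285 = 0.37 / 285 = 0.001298
v = L / t = 291 / 175 = 1.663 m/d
K = v · n / i = 1.663 × 0.23 / 0.001298 = 295 m/d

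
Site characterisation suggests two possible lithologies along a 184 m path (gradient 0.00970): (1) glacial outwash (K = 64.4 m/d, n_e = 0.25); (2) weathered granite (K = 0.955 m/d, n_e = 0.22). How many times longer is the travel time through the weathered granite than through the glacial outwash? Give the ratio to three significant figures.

59.3

Unit 1 (glacial outwash): v = 64.4×0.0097/0.25 = 2.499 m/d, t = 184/2.499 = 73.64 d
Unit 2 (weathered granite): v = 0.955×0.0097/0.22 = 0.04211 m/d, t = 184/0.04211 = 4370 d
t(weathered granite) / t(glacial outwash) = 4370/73.64 = 59.3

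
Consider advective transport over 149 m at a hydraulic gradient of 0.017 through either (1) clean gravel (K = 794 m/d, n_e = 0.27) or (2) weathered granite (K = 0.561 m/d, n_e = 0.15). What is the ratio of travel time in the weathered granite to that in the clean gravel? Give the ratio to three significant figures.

Unit 1 (clean gravel): v = 794×0.017/0.27 = 49.99 m/d, t = 149/49.99 = 2.980 d
Unit 2 (weathered granite): v = 0.561×0.017/0.15 = 0.06358 m/d, t = 149/0.06358 = 2344 d
t(weathered granite) / t(clean gravel) = 2344/2.980 = 786

786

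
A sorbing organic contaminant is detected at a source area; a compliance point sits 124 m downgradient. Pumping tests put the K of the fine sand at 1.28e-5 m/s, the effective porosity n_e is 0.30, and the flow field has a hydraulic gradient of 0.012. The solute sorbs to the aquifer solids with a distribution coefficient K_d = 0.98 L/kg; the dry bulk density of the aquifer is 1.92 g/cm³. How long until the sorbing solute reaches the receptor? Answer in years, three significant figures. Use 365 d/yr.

55.8 years

K = 1.28e-5 m/s × 86400 s/d = 1.106 m/d
q = Ki = 1.106 × 0.012 = 0.01327 m/d
v_s = q/n_e = 0.01327/0.30 = 0.04424 m/d
Retardation R = 1 + ρ_b·K_d/n = 1 + 1.92×0.98/0.30 = 7.272
Contaminant velocity v_c = v/R = 0.04424/7.272 = 0.006083 m/d
t = L/v_c = 124/0.006083 = 20380 d
   = 20380/365 = 55.8 yr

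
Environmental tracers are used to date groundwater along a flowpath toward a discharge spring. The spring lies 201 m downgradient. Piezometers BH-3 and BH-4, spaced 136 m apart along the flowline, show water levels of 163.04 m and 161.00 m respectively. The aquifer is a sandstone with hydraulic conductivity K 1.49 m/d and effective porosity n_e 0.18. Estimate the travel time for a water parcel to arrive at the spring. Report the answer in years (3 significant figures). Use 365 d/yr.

4.44 years

Hydraulic gradient i = (163.04 − 161.00) / 136 = 2.04 / 136 = 0.01500
Specific discharge q = 1.49 × 0.01500 = 0.02235 m/d
v_s = q/n_e = 0.02235/0.18 = 0.1242 m/d
t = L / v = 201 / 0.1242 = 1619 d
   = 1619 / 365 = 4.44 yr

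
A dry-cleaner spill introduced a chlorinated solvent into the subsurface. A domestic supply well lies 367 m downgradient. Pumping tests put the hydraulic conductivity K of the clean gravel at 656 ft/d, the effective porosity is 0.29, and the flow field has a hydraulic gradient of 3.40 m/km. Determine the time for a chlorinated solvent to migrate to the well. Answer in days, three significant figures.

K = 656 ft/d × 0.3048 = 199.9 m/d
Darcy flux q = K·i = 199.9 × 0.0034 = 0.6798 m/d
v = Ki/n = 199.9·0.0034/0.29 = 2.344 m/d
t = L / v = 367 / 2.344 = 156.6 d

157 days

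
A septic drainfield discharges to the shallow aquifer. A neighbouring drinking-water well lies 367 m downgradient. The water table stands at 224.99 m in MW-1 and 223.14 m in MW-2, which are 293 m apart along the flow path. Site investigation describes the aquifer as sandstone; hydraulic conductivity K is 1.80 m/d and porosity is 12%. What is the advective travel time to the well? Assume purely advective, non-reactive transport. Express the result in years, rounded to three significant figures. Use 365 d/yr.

10.6 years

Hydraulic gradient i = (224.99 − 223.14) / 293 = 1.85 / 293 = 0.006314
Specific discharge q = 1.80 × 0.006314 = 0.01137 m/d
Seepage velocity v = q / n = 0.01137 / 0.12 = 0.09471 m/d
t = L / v = 367 / 0.09471 = 3875 d
   = 3875 / 365 = 10.6 yr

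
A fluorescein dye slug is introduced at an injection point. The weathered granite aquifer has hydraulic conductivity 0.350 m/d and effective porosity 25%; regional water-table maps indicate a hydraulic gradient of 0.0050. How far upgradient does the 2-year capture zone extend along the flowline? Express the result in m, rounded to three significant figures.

Specific discharge q = 0.350 × 0.0050 = 0.001750 m/d
Average linear velocity = 0.001750 / 0.25 = 0.007000 m/d
T = 2 yr × 365 = 730 d
L = v × T = 0.007000 × 730 = 5.110 m

5.11 m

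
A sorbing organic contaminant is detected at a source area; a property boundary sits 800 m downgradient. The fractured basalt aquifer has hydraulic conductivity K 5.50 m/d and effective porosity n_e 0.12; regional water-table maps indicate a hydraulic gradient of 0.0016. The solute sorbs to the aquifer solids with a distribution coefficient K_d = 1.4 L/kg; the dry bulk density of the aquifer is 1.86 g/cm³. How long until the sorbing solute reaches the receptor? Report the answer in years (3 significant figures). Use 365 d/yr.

Darcy flux q = K·i = 5.50 × 0.0016 = 0.008800 m/d
Seepage velocity v = q / n = 0.008800 / 0.12 = 0.07333 m/d
Retardation R = 1 + ρ_b·K_d/n = 1 + 1.86×1.4/0.12 = 22.70
Contaminant velocity v_c = v/R = 0.07333/22.70 = 0.003231 m/d
t = L/v_c = 800/0.003231 = 247600 d
   = 247600/365 = 678 yr

678 years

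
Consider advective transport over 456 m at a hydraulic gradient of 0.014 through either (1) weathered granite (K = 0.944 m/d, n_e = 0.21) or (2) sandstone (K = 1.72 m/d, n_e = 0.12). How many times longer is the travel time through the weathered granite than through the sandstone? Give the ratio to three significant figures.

3.19

Unit 1 (weathered granite): v = 0.944×0.014/0.21 = 0.06293 m/d, t = 456/0.06293 = 7246 d
Unit 2 (sandstone): v = 1.72×0.014/0.12 = 0.2007 m/d, t = 456/0.2007 = 2272 d
t(weathered granite) / t(sandstone) = 7246/2272 = 3.19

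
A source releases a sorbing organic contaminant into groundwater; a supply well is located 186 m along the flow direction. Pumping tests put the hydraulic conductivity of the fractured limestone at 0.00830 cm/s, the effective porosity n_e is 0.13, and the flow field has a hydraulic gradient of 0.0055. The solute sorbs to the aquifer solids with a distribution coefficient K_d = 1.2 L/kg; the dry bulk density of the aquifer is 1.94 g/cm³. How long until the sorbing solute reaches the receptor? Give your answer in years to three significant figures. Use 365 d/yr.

K = 0.00830 cm/s × 864 = 7.171 m/d
q = Ki = 7.171 × 0.0055 = 0.03944 m/d
v_s = q/n_e = 0.03944/0.13 = 0.3034 m/d
Retardation R = 1 + ρ_b·K_d/n = 1 + 1.94×1.2/0.13 = 18.91
Contaminant velocity v_c = v/R = 0.3034/18.91 = 0.01605 m/d
t = L/v_c = 186/0.01605 = 11590 d
   = 11590/365 = 31.8 yr

31.8 years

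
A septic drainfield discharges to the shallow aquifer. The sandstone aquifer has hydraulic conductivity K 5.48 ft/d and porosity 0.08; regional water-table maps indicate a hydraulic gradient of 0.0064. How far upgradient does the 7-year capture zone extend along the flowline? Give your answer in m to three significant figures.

341 m

K = 5.48 ft/d × 0.3048 = 1.670 m/d
Darcy flux q = K·i = 1.670 × 0.0064 = 0.01069 m/d
v = Ki/n = 1.670·0.0064/0.08 = 0.1336 m/d
T = 7 yr × 365 = 2555 d
L = v × T = 0.1336 × 2555 = 341.4 m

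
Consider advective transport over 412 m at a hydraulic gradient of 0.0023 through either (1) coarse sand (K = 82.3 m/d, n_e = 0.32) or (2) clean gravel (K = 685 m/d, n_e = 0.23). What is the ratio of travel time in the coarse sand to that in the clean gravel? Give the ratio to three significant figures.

11.6

Unit 1 (coarse sand): v = 82.3×0.0023/0.32 = 0.5915 m/d, t = 412/0.5915 = 696.5 d
Unit 2 (clean gravel): v = 685×0.0023/0.23 = 6.850 m/d, t = 412/6.850 = 60.15 d
t(coarse sand) / t(clean gravel) = 696.5/60.15 = 11.6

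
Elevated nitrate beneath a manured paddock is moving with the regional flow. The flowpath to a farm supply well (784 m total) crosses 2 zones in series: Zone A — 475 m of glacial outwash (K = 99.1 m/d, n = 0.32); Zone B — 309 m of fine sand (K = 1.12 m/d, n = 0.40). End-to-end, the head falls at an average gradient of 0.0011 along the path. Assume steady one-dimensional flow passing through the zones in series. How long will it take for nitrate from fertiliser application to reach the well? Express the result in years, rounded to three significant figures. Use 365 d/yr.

For zones in series the flux q is common to all zones; the equivalent conductivity is the harmonic (thickness-weighted) mean, K_eq = L_total / Σ(L_j/K_j).
Σ(L/K) = 475/99.1 + 309/1.12 = 4.793 + 275.9 = 280.7 d
K_eq = L_total / Σ(L/K) = 784 / 280.7 = 2.793 m/d
q = K_eq · i = 2.793 × 0.0011 = 0.003072 m/d (same in every zone)
Zone A: v = q/n = 0.003072/0.32 = 0.009601 m/d → t_A = 475/0.009601 = 49470 d
Zone B: v = q/n = 0.003072/0.40 = 0.007681 m/d → t_B = 309/0.007681 = 40230 d
Total t = 49470 + 40230 = 89700 d
   = 89700 / 365 = 246 yr

246 years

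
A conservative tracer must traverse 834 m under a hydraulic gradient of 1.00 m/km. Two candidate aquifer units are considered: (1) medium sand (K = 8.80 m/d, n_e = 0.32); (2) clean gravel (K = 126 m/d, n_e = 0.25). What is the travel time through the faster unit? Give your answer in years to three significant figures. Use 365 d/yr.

Unit 1 (medium sand): v = 8.80×0.0010/0.32 = 0.02750 m/d, t = 834/0.02750 = 30330 d
Unit 2 (clean gravel): v = 126×0.0010/0.25 = 0.5040 m/d, t = 834/0.5040 = 1655 d
Faster: 1655 d / 365 = 4.53 yr

4.53 years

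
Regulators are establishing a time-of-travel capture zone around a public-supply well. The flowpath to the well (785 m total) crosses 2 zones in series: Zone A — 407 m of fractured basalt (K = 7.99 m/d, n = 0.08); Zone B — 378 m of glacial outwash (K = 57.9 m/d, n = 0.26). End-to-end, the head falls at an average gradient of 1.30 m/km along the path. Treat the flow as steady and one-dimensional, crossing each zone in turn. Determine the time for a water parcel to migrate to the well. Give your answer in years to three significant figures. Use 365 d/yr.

Continuity: the same q passes through each zone, so ΔH = q·Σ(L_j/K_j) — the zones act as resistances in series.
Σ(L/K) = 407/7.99 + 378/57.9 = 50.94 + 6.528 = 57.47 d
K_eq = L_total / Σ(L/K) = 785 / 57.47 = 13.66 m/d
q = K_eq · i = 13.66 × 0.0013 = 0.01776 m/d (same in every zone)
Zone A: v = q/n = 0.01776/0.08 = 0.2220 m/d → t_A = 407/0.2220 = 1834 d
Zone B: v = q/n = 0.01776/0.26 = 0.06830 m/d → t_B = 378/0.06830 = 5534 d
Total t = 1834 + 5534 = 7368 d
   = 7368 / 365 = 20.2 yr

20.2 years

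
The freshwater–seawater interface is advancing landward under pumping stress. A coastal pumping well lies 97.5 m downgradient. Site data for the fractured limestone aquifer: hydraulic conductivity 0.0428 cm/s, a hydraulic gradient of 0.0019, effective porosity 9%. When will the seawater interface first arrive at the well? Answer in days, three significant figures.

125 days

K = 0.0428 cm/s × 864 = 36.98 m/d
q = Ki = 36.98 × 0.0019 = 0.07026 m/d
Seepage velocity v = q / n = 0.07026 / 0.09 = 0.7807 m/d
t = L / v = 97.5 / 0.7807 = 124.9 d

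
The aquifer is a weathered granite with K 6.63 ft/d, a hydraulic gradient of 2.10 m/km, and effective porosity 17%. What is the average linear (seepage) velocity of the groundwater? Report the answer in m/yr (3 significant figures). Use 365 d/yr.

9.11 m/yr

K = 6.63 ft/d × 0.3048 = 2.021 m/d
q = Ki = 2.021 × 0.0021 = 0.004244 m/d
Seepage velocity v = q / n = 0.004244 / 0.17 = 0.02496 m/d
   = 0.02496 × 365 = 9.11 m/yr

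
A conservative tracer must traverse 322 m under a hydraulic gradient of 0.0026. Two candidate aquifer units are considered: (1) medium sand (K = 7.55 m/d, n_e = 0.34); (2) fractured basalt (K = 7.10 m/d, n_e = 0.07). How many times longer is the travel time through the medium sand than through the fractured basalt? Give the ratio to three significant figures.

4.57

Unit 1 (medium sand): v = 7.55×0.0026/0.34 = 0.05774 m/d, t = 322/0.05774 = 5577 d
Unit 2 (fractured basalt): v = 7.10×0.0026/0.07 = 0.2637 m/d, t = 322/0.2637 = 1221 d
t(medium sand) / t(fractured basalt) = 5577/1221 = 4.57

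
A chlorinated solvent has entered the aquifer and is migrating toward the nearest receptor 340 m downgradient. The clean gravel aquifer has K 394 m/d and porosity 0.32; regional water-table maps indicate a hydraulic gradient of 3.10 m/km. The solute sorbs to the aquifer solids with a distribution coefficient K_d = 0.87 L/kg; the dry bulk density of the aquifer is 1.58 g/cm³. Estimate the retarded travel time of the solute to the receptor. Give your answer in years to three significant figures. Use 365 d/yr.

Specific discharge q = 394 × 0.0031 = 1.221 m/d
Average linear velocity = 1.221 / 0.32 = 3.817 m/d
Retardation R = 1 + ρ_b·K_d/n = 1 + 1.58×0.87/0.32 = 5.296
Contaminant velocity v_c = v/R = 3.817/5.296 = 0.7208 m/d
t = L/v_c = 340/0.7208 = 471.7 d
   = 471.7/365 = 1.29 yr

1.29 years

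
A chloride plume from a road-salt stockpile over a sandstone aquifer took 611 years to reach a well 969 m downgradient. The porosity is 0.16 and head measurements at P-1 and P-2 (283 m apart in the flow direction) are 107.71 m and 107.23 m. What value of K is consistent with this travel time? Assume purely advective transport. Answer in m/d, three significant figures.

Hydraulic gradient i = (107.71 − 107.23) / 283 = 0.48 / 283 = 0.001696
t = 611 years = 223000 d
v = L / t = 969 / 223000 = 0.004345 m/d
K = v · n / i = 0.004345 × 0.16 / 0.001696 = 0.410 m/d

0.410 m/d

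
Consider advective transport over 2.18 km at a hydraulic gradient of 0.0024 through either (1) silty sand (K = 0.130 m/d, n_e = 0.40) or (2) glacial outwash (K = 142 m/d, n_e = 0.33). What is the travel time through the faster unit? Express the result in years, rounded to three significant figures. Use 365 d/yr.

Unit 1 (silty sand): v = 0.130×0.0024/0.40 = 7.800e-4 m/d, t = 2180/7.800e-4 = 2.795e6 d
Unit 2 (glacial outwash): v = 142×0.0024/0.33 = 1.033 m/d, t = 2180/1.033 = 2111 d
Faster: 2111 d / 365 = 5.78 yr

5.78 years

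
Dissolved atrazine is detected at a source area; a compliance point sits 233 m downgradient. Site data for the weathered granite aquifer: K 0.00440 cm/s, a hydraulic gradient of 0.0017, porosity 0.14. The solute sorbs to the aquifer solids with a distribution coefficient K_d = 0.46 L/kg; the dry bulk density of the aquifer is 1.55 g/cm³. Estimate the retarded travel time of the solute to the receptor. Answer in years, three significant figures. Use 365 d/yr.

84.3 years

K = 0.00440 cm/s × 864 = 3.802 m/d
Darcy flux q = K·i = 3.802 × 0.0017 = 0.006463 m/d
v_s = q/n_e = 0.006463/0.14 = 0.04616 m/d
Retardation R = 1 + ρ_b·K_d/n = 1 + 1.55×0.46/0.14 = 6.093
Contaminant velocity v_c = v/R = 0.04616/6.093 = 0.007576 m/d
t = L/v_c = 233/0.007576 = 30750 d
   = 30750/365 = 84.3 yr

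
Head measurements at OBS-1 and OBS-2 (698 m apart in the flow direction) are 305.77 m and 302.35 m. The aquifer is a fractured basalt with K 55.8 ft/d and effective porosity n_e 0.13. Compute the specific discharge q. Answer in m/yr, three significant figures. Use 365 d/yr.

30.4 m/yr

Hydraulic gradient i = (305.77 − 302.35) / 698 = 3.42 / 698 = 0.004900
K = 55.8 ft/d × 0.3048 = 17.01 m/d
Darcy flux q = K·i = 17.01 × 0.004900 = 0.08333 m/d
   = 0.08333 × 365 = 30.4 m/yr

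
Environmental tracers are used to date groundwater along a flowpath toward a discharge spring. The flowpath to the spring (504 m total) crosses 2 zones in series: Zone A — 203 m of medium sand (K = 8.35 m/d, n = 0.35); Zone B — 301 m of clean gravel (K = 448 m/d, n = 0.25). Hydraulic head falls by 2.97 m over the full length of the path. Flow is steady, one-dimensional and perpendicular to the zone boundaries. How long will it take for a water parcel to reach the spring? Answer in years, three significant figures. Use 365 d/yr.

3.37 years

Continuity: the same q passes through each zone, so ΔH = q·Σ(L_j/K_j) — the zones act as resistances in series.
Σ(L/K) = 203/8.35 + 301/448 = 24.31 + 0.6719 = 24.98 d
q = ΔH / Σ(L/K) = 2.97 / 24.98 = 0.1189 m/d (same in every zone)
Zone A: v = q/n = 0.1189/0.35 = 0.3397 m/d → t_A = 203/0.3397 = 597.7 d
Zone B: v = q/n = 0.1189/0.25 = 0.4755 m/d → t_B = 301/0.4755 = 633.0 d
Total t = 597.7 + 633.0 = 1231 d
   = 1231 / 365 = 3.37 yr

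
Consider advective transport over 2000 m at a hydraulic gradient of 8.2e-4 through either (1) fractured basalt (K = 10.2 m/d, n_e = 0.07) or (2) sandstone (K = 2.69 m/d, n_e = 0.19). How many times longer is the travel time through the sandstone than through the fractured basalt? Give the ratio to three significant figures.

Unit 1 (fractured basalt): v = 10.2×8.2e-4/0.07 = 0.1195 m/d, t = 2000/0.1195 = 16740 d
Unit 2 (sandstone): v = 2.69×8.2e-4/0.19 = 0.01161 m/d, t = 2000/0.01161 = 172300 d
t(sandstone) / t(fractured basalt) = 172300/16740 = 10.3

10.3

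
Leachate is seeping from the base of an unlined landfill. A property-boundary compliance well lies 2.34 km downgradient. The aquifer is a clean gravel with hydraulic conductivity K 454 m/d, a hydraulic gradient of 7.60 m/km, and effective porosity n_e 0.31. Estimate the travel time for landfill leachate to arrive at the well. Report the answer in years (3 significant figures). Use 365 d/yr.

0.576 years

Specific discharge q = 454 × 0.0076 = 3.450 m/d
Seepage velocity v = q / n = 3.450 / 0.31 = 11.13 m/d
L = 2.34 km = 2340 m
t = L / v = 2340 / 11.13 = 210.2 d
   = 210.2 / 365 = 0.576 yr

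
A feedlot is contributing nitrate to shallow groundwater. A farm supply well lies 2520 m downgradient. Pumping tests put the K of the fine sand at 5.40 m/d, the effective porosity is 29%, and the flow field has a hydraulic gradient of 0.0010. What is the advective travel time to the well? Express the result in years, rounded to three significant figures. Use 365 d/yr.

371 years

q = Ki = 5.40 × 0.0010 = 0.005400 m/d
Average linear velocity = 0.005400 / 0.29 = 0.01862 m/d
t = L / v = 2520 / 0.01862 = 135300 d
   = 135300 / 365 = 371 yr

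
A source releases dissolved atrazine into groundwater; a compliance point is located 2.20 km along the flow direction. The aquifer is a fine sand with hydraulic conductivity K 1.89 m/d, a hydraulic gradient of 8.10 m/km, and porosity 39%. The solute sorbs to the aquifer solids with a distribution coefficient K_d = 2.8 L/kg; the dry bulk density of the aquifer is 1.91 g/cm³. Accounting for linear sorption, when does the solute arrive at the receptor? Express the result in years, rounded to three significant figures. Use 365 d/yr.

2260 years

Darcy flux q = K·i = 1.89 × 0.0081 = 0.01531 m/d
Seepage velocity v = q / n = 0.01531 / 0.39 = 0.03925 m/d
Retardation R = 1 + ρ_b·K_d/n = 1 + 1.91×2.8/0.39 = 14.71
Contaminant velocity v_c = v/R = 0.03925/14.71 = 0.002668 m/d
L = 2.20 km = 2200 m
t = L/v_c = 2200/0.002668 = 824600 d
   = 824600/365 = 2260 yr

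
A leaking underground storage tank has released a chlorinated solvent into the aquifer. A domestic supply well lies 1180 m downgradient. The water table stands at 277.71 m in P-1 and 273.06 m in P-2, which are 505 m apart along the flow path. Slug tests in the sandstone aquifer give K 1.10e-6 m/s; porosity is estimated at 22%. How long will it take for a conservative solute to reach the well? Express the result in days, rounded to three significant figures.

Hydraulic gradient i = (277.71 − 273.06) / 505 = 4.65 / 505 = 0.009208
K = 1.10e-6 m/s × 86400 s/d = 0.09504 m/d
q = Ki = 0.09504 × 0.009208 = 8.751e-4 m/d
v_s = q/n_e = 8.751e-4/0.22 = 0.003978 m/d
t = L / v = 1180 / 0.003978 = 296600 d

297000 days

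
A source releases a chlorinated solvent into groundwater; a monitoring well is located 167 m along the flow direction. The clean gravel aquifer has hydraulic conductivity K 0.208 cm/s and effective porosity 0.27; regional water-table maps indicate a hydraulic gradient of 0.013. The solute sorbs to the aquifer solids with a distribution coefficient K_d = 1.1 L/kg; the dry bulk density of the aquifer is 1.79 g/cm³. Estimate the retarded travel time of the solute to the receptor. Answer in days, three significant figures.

160 days

K = 0.208 cm/s × 864 = 179.7 m/d
q = Ki = 179.7 × 0.013 = 2.336 m/d
v_s = q/n_e = 2.336/0.27 = 8.653 m/d
Retardation R = 1 + ρ_b·K_d/n = 1 + 1.79×1.1/0.27 = 8.293
Contaminant velocity v_c = v/R = 8.653/8.293 = 1.043 m/d
t = L/v_c = 167/1.043 = 160.0 d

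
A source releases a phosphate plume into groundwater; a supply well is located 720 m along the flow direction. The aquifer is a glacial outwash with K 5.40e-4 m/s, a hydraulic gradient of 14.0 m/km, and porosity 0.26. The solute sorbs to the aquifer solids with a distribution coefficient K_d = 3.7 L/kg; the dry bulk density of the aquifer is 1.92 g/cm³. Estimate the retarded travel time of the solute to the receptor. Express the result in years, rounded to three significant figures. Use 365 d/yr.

22.2 years

K = 5.40e-4 m/s × 86400 s/d = 46.66 m/d
Darcy flux q = K·i = 46.66 × 0.014 = 0.6532 m/d
v = Ki/n = 46.66·0.014/0.26 = 2.512 m/d
Retardation R = 1 + ρ_b·K_d/n = 1 + 1.92×3.7/0.26 = 28.32
Contaminant velocity v_c = v/R = 2.512/28.32 = 0.08870 m/d
t = L/v_c = 720/0.08870 = 8117 d
   = 8117/365 = 22.2 yr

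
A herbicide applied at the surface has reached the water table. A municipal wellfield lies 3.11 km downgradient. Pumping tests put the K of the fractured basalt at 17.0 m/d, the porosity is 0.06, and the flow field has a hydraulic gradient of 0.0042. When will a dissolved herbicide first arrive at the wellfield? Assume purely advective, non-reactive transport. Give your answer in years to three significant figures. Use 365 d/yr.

Specific discharge q = 17.0 × 0.0042 = 0.07140 m/d
Seepage velocity v = q / n = 0.07140 / 0.06 = 1.190 m/d
L = 3.11 km = 3110 m
t = L / v = 3110 / 1.190 = 2613 d
   = 2613 / 365 = 7.16 yr

7.16 years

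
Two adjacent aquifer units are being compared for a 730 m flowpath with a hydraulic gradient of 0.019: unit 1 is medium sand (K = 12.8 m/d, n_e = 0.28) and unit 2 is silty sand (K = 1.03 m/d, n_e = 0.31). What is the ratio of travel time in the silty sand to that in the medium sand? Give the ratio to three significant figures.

13.8

Unit 1 (medium sand): v = 12.8×0.019/0.28 = 0.8686 m/d, t = 730/0.8686 = 840.5 d
Unit 2 (silty sand): v = 1.03×0.019/0.31 = 0.06313 m/d, t = 730/0.06313 = 11560 d
t(silty sand) / t(medium sand) = 11560/840.5 = 13.8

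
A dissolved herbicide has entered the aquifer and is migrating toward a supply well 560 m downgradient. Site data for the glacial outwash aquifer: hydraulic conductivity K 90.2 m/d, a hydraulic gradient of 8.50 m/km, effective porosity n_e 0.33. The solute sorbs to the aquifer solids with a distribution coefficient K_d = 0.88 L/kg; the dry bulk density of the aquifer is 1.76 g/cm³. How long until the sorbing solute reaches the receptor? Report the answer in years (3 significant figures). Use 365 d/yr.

q = Ki = 90.2 × 0.0085 = 0.7667 m/d
Average linear velocity = 0.7667 / 0.33 = 2.323 m/d
Retardation R = 1 + ρ_b·K_d/n = 1 + 1.76×0.88/0.33 = 5.693
Contaminant velocity v_c = v/R = 2.323/5.693 = 0.4081 m/d
t = L/v_c = 560/0.4081 = 1372 d
   = 1372/365 = 3.76 yr

3.76 years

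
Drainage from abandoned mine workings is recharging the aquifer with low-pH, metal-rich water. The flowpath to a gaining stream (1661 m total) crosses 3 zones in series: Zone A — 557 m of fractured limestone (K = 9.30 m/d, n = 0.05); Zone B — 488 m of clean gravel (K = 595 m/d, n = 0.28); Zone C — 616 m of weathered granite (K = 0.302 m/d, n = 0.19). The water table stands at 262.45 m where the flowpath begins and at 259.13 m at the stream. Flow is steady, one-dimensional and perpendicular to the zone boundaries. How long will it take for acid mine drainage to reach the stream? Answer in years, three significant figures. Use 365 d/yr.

488 years

Total head drop ΔH = 262.45 − 259.13 = 3.32 m
Steady 1-D flow in series ⇒ the Darcy flux q is identical in every zone and the zone head losses add (resistances L/K in series).
Σ(L/K) = 557/9.30 + 488/595 + 616/0.302 = 59.89 + 0.8202 + 2040 = 2100 d
q = ΔH / Σ(L/K) = 3.32 / 2100 = 0.001581 m/d (same in every zone)
Zone A: v = q/n = 0.001581/0.05 = 0.03161 m/d → t_A = 557/0.03161 = 17620 d
Zone B: v = q/n = 0.001581/0.28 = 0.005645 m/d → t_B = 488/0.005645 = 86450 d
Zone C: v = q/n = 0.001581/0.19 = 0.008319 m/d → t_C = 616/0.008319 = 74050 d
Total t = 17620 + 86450 + 74050 = 178100 d
   = 178100 / 365 = 488 yr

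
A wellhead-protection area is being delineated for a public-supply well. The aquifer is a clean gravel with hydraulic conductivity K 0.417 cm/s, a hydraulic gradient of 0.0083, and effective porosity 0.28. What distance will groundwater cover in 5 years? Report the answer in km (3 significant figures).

K = 0.417 cm/s × 864 = 360.3 m/d
Specific discharge q = 360.3 × 0.0083 = 2.990 m/d
v = Ki/n = 360.3·0.0083/0.28 = 10.68 m/d
T = 5 yr × 365 = 1825 d
L = v × T = 10.68 × 1825 = 19490 m
   = 19.5 km

19.5 km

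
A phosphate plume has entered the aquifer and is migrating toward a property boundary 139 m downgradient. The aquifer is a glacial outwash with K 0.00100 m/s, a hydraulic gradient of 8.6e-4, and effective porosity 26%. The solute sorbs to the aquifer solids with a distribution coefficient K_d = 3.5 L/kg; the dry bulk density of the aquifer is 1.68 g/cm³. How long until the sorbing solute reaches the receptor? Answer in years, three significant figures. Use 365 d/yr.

31.5 years

K = 0.00100 m/s × 86400 s/d = 86.40 m/d
Specific discharge q = 86.40 × 8.6e-4 = 0.07430 m/d
Average linear velocity = 0.07430 / 0.26 = 0.2858 m/d
Retardation R = 1 + ρ_b·K_d/n = 1 + 1.68×3.5/0.26 = 23.62
Contaminant velocity v_c = v/R = 0.2858/23.62 = 0.01210 m/d
t = L/v_c = 139/0.01210 = 11490 d
   = 11490/365 = 31.5 yr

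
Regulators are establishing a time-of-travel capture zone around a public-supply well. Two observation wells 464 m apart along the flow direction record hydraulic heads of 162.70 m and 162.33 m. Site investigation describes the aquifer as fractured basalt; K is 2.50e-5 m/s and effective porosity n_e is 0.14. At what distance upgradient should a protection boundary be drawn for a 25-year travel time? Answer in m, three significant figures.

112 m

Hydraulic gradient i = (162.70 − 162.33) / 464 = 0.37 / 464 = 7.974e-4
K = 2.50e-5 m/s × 86400 s/d = 2.160 m/d
q = Ki = 2.160 × 7.974e-4 = 0.001722 m/d
v_s = q/n_e = 0.001722/0.14 = 0.01230 m/d
T = 25 yr × 365 = 9125 d
L = v × T = 0.01230 × 9125 = 112.3 m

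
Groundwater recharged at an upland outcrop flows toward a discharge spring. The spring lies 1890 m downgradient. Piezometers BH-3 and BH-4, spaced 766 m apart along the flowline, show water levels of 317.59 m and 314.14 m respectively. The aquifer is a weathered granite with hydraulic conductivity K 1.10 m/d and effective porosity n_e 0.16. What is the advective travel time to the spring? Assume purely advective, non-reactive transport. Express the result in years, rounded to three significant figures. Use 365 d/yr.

167 years

Hydraulic gradient i = (317.59 − 314.14) / 766 = 3.45 / 766 = 0.004504
Specific discharge q = 1.10 × 0.004504 = 0.004954 m/d
Seepage velocity v = q / n = 0.004954 / 0.16 = 0.03096 m/d
t = L / v = 1890 / 0.03096 = 61040 d
   = 61040 / 365 = 167 yr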